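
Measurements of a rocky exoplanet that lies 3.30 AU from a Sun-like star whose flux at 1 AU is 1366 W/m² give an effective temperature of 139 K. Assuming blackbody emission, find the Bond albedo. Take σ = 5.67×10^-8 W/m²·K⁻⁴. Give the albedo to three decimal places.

0.325

Flux at the orbit: S = 1366/(3.30)² = 125.4 W/m².
Energy balance: S(1−α)/4 = σT⁴, so 1−α = 4σT⁴/S.
σT⁴ = 21.17 W/m², so 4σT⁴ = 84.66 W/m².
1−α = 84.66/125.4 = 0.6750, so α = 0.3250.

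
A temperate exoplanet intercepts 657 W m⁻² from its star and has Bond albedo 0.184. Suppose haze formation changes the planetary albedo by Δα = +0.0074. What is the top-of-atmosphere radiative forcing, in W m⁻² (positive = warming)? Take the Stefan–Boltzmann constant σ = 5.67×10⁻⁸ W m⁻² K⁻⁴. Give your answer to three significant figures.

-1.22 W m⁻²

The change in absorbed flux is Δ[S(1−α)/4] = −SΔα/4 = -1.215 W m⁻².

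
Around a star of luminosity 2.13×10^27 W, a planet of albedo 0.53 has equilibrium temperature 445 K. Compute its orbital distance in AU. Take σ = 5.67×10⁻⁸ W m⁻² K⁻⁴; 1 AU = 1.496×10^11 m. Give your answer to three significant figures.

0.633 AU

Energy balance gives S = 4σT⁴/(1−α) = 18920 W m⁻².
Then d = [L/(4πS)]^(1/2) = 9.464×10^10 m, i.e. 0.6326 AU.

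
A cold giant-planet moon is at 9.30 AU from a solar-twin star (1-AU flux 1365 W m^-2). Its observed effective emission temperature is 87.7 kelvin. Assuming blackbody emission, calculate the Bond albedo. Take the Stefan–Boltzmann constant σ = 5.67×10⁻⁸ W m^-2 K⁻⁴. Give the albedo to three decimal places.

0.150

By the inverse-square law, S = 1365/9.30² = 15.78 W m^-2.
Rearranging the radiative balance, α = 1 − 4σT⁴/S.
σT⁴ = 3.354 W m^-2, so 4σT⁴ = 13.42 W m^-2.
Hence α = 1 − 13.42/15.78 = 0.1499.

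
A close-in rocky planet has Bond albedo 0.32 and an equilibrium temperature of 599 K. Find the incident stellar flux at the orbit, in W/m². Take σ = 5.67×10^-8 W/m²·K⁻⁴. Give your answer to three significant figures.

From S(1−α)/4 = σT⁴: S = 4σT⁴/(1−α).
The emitted flux is σT⁴ = 7299 W/m².
S = 4·7299/0.68 = 42940 W/m².

42900 W/m²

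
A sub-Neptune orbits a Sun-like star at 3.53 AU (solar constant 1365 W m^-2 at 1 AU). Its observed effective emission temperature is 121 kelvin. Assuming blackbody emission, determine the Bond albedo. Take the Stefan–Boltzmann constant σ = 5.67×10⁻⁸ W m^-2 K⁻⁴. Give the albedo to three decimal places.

0.556

Irradiance scales as 1/d², so S = 1365 W m^-2 × (1/3.53)² = 109.5 W m^-2.
From σT⁴ = S(1−α)/4 we invert for α: 1−α = 4σT⁴/S.
4σT⁴ = 4·5.67×10⁻⁸·(121)⁴ = 48.62 W m^-2.
1−α = 48.62/109.5 = 0.4438, so α = 0.5562.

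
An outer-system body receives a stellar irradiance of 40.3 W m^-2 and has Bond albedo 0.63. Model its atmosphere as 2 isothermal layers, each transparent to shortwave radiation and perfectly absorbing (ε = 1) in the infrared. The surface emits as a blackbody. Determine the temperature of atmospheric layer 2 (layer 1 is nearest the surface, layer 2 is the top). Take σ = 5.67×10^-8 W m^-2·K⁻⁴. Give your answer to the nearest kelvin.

90 K

OLR = S(1−α)/4 = 3.728 W m^-2; the top layer radiates at T_e = 90.05 K.
The net upward flux σT_e⁴ is constant between every pair of levels, so T_k⁴ = (N+1−k)T_e⁴.
T_2 = (1)^(1/4)·90.05 = 90.05 K.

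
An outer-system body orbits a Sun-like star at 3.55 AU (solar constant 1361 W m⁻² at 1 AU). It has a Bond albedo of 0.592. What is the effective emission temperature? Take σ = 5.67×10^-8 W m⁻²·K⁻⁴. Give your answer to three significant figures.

By the inverse-square law, S = 1361/3.55² = 108.0 W m⁻².
Averaging over the sphere, the absorbed flux is S(1−α)/4 = 11.02 W m⁻².
Balancing against σT⁴: T = (11.02/5.67×10⁻⁸)^(1/4) = 118.1 K.

118 K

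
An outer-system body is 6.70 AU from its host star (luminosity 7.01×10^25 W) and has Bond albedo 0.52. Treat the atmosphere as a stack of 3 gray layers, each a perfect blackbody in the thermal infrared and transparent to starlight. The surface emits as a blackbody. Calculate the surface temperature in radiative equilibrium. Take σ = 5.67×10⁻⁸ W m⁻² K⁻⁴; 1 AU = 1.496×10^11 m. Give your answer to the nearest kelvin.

Orbital distance: d = 6.70 AU = 1.002×10^12 m.
Spreading L over a sphere of radius d: S = 7.01×10^25/(4π·1.00×10^12²) = 5.553 W m⁻².
OLR = S(1−α)/4 = 0.6663 W m⁻²; the top layer radiates at T_e = 58.55 K.
For an N-layer opaque stack, T_s⁴ = (N+1)T_e⁴, hence T_s = (4)^(1/4)×58.55 K = 82.80 K.

83 K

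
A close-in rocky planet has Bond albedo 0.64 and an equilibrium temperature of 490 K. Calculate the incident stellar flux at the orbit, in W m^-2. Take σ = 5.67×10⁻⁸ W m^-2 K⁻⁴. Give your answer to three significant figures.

Invert the energy balance for S: S = 4σT⁴/(1−α).
The emitted flux is σT⁴ = 3269 W m^-2.
So S = 4×3269/(1−0.64) = 36320 W m^-2.

36300 W m^-2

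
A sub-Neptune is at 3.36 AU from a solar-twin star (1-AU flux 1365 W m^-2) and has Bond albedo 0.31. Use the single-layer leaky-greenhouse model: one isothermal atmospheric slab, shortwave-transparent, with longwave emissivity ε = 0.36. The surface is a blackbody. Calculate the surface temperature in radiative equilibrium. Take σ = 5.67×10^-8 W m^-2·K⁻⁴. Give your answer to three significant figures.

146 kelvin

Irradiance scales as 1/d², so S = 1365 W m^-2 × (1/3.36)² = 120.9 W m^-2.
At the top of the atmosphere, σT_e⁴ = S(1−α)/4 = 20.86 W m^-2, giving T_e = 138.5 K.
Surface balance with a leaky layer gives σT_s⁴ = σT_e⁴·2/(2−ε), so T_s = T_e·[2/(2−0.36)]^(1/4) = 145.5 K.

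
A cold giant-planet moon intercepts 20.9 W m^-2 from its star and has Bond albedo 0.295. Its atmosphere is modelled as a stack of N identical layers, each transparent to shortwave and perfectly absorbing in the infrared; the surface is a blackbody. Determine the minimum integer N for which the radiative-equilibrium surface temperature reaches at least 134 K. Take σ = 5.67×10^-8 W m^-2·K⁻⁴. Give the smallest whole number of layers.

4

Top-of-atmosphere balance: σT_e⁴ = S(1−α)/4 = 3.684 W m^-2 → T_e = 89.78 K.
Since T_s⁴ = (N+1)T_e⁴, we need N ≥ (T_s/T_e)⁴ − 1 = 3.963.
The minimum whole number is N = 4.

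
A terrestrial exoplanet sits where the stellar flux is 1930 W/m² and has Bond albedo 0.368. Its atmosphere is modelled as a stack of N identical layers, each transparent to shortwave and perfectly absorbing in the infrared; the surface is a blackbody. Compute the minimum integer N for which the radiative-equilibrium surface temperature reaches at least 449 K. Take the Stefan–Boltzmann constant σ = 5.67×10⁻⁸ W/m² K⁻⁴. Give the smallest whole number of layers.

OLR = S(1−α)/4 = 304.9 W/m²; the top layer radiates at T_e = 270.8 K.
T_s = (N+1)^(1/4)·T_e ≥ 449 K requires N+1 ≥ (T_s/T_e)⁴ = (449/270.8)⁴ = 7.557.
The minimum whole number is N = 7.

7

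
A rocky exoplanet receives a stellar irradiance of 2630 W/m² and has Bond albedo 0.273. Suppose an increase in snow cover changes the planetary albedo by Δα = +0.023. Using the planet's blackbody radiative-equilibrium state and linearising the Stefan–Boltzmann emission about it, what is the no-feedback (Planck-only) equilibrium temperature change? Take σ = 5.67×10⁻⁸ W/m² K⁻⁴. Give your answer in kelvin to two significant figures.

Unperturbed T_e = [2630·(1−0.273)/(4σ)]^¼ = 303.0 K.
The change in absorbed flux is Δ[S(1−α)/4] = −SΔα/4 = -15.12 W/m².
The Planck feedback parameter is 4σT_e³ = 6.310 W/m²/K.
ΔT₀ = ΔF/λ_P = -15.12/6.310 = -2.40 K.

-2.4 K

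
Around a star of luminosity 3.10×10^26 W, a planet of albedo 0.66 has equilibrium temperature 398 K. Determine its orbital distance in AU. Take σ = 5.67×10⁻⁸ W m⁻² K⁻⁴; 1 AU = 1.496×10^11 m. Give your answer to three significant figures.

0.257 AU

Energy balance gives S = 4σT⁴/(1−α) = 16740 W m⁻².
From L = 4πd²S, d = √(3.10×10^26/(4π·16740)) = 3.839×10^10 m = 0.2566 AU.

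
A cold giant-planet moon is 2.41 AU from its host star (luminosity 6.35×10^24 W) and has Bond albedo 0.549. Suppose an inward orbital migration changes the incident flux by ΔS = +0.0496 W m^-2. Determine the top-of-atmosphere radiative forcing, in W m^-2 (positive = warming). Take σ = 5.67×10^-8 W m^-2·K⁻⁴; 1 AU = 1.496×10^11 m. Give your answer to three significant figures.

0.00559 W m^-2

Orbital distance: d = 2.41 AU = 3.605×10^11 m.
Flux at the orbit: S = L/(4πd²) = 6.35×10^24/(4π·(3.61×10^11)²) = 3.887 W m^-2.
Only a fraction (1−α) is absorbed and it's spread over 4πR², so ΔF = (1−α)ΔS/4 = 0.005592 W m^-2.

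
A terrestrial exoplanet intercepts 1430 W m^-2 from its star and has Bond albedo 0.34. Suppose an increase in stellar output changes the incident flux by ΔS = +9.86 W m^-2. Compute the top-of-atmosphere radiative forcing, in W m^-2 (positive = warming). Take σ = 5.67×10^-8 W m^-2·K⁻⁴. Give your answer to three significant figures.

ΔF = Δ[S(1−α)]/4 = (1−0.34)·+9.86/4 = 1.627 W m^-2.

1.63 W m^-2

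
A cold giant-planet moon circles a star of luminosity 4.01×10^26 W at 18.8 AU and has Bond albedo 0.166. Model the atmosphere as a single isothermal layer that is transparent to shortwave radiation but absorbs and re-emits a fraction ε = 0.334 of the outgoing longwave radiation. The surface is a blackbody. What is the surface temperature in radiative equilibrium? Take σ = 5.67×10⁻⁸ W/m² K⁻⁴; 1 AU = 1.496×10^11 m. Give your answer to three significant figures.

d = 18.8 × 1.496×10^11 m = 2.812×10^12 m.
S = L/(4πd²) = 4.034 W/m².
At the top of the atmosphere, σT_e⁴ = S(1−α)/4 = 0.8411 W/m², giving T_e = 62.06 K.
For a single slab of emissivity ε, T_s⁴ = 2T_e⁴/(2−ε); thus T_s = 62.06·(1.2)^(1/4) = 64.96 K.

65.0 K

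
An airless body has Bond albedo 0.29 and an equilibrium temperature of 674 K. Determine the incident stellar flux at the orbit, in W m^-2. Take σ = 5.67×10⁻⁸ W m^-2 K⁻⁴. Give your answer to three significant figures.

65900 W m^-2

From S(1−α)/4 = σT⁴: S = 4σT⁴/(1−α).
σT⁴ = 5.67×10⁻⁸·(674)⁴ = 11700 W m^-2.
S = 4·11700/0.71 = 65920 W m^-2.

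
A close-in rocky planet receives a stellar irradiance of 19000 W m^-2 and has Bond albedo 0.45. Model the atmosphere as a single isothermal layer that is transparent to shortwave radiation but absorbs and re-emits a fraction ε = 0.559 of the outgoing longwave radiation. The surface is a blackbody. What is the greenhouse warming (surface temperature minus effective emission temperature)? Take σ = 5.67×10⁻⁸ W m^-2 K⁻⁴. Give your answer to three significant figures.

The planet radiates to space at T_e = [S(1−α)/(4σ)]^(1/4) = 463.3 K.
Surface balance with a leaky layer gives σT_s⁴ = σT_e⁴·2/(2−ε), so T_s = T_e·[2/(2−0.559)]^(1/4) = 502.9 K.
Greenhouse warming: T_s − T_e = 39.57 K.

39.6 K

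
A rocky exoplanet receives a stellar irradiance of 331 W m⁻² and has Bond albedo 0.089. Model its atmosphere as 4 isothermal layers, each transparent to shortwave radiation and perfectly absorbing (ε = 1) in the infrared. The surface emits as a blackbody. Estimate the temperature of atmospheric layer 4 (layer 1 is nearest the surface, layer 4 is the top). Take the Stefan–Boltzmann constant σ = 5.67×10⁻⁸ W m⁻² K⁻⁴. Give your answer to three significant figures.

191 K

OLR = S(1−α)/4 = 75.39 W m⁻²; the top layer radiates at T_e = 191.0 K.
The net upward flux σT_e⁴ is constant between every pair of levels, so T_k⁴ = (N+1−k)T_e⁴.
T_4 = (1)^(1/4)·191.0 = 191.0 K.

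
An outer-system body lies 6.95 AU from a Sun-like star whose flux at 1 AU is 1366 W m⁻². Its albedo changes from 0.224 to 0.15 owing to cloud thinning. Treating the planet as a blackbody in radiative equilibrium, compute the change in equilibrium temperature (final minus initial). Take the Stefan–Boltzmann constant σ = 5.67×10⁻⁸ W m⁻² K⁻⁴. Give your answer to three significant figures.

2.28 K

Flux at the orbit: S = 1366/(6.95)² = 28.28 W m⁻².
Initial: T₁ = [S(1−0.224)/(4σ)]^(1/4) = 99.18 K.
With α = 0.15, T₂ = 101.5 K.
Change: 101.5 − 99.18 = 2.284 K.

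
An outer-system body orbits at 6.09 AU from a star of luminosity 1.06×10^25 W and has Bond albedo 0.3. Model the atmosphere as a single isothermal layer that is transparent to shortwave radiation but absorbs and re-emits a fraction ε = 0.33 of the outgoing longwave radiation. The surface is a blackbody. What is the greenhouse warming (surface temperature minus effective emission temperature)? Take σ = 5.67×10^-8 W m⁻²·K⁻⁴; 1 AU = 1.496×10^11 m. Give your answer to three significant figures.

Orbital distance: d = 6.09 AU = 9.111×10^11 m.
Flux at the orbit: S = L/(4πd²) = 1.06×10^25/(4π·(9.11×10^11)²) = 1.016 W m⁻².
The planet radiates to space at T_e = [S(1−α)/(4σ)]^(1/4) = 42.08 K.
The surface balance (absorbed SW + ε·downward IR = σT_s⁴) with T_a⁴ = T_s⁴/2 reduces to T_s = T_e·[2/(2−ε)]^¼ = 44.02 K.
The atmosphere warms the surface by 1.941 K.

1.94 K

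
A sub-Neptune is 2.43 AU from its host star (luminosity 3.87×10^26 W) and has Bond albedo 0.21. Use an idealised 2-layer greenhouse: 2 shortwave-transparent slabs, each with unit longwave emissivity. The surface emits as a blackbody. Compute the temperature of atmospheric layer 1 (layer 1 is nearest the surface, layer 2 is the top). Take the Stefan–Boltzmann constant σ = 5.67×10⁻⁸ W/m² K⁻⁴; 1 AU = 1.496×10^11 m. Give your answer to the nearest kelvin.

d = 2.43 × 1.496×10^11 m = 3.635×10^11 m.
Flux at the orbit: S = L/(4πd²) = 3.87×10^26/(4π·(3.64×10^11)²) = 233.0 W/m².
The effective emission temperature is T_e = [S(1−α)/(4σ)]^¼ = 168.8 K.
The net upward flux σT_e⁴ is constant between every pair of levels, so T_k⁴ = (N+1−k)T_e⁴.
With k = 1: T_1 = (2+1−1)^¼·168.8 K = 200.7 K.

201 K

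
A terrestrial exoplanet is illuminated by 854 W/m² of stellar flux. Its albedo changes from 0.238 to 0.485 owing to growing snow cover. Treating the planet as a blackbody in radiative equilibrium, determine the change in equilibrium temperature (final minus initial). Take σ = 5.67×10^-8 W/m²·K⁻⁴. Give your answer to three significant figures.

Initial: T₁ = [S(1−0.238)/(4σ)]^(1/4) = 231.4 K.
With α = 0.485, T₂ = 209.8 K.
ΔT = T₂ − T₁ = -21.59 K.

-21.6 K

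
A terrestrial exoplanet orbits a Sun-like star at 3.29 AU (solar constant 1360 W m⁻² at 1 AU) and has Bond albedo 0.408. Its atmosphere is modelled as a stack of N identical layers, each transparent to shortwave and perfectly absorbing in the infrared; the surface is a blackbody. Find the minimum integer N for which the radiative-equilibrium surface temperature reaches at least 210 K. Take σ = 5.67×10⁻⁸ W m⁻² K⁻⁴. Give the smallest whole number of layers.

5

By the inverse-square law, S = 1360/3.29² = 125.6 W m⁻².
OLR = S(1−α)/4 = 18.60 W m⁻²; the top layer radiates at T_e = 134.6 K.
T_s = (N+1)^(1/4)·T_e ≥ 210 K requires N+1 ≥ (T_s/T_e)⁴ = (210/134.6)⁴ = 5.930.
Rounding up, N = 5.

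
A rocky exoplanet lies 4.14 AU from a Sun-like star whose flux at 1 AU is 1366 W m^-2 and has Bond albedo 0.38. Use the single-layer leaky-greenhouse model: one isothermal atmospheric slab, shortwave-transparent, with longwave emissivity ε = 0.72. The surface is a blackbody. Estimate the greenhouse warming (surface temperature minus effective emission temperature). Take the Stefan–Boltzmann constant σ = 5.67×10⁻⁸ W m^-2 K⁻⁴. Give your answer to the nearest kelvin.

Irradiance scales as 1/d², so S = 1366 W m^-2 × (1/4.14)² = 79.70 W m^-2.
Effective emission temperature (TOA balance): σT_e⁴ = S(1−α)/4 = 12.35 W m^-2 → T_e = 121.5 K.
Surface balance with a leaky layer gives σT_s⁴ = σT_e⁴·2/(2−ε), so T_s = T_e·[2/(2−0.72)]^(1/4) = 135.8 K.
Greenhouse warming: T_s − T_e = 14.34 K.

14 kelvin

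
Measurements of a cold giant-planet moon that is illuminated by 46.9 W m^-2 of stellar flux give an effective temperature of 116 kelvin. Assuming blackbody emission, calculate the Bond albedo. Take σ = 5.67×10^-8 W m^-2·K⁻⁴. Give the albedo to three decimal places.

From σT⁴ = S(1−α)/4 we invert for α: 1−α = 4σT⁴/S.
σT⁴ = 10.27 W m^-2, so 4σT⁴ = 41.07 W m^-2.
Hence α = 1 − 41.07/46.90 = 0.1244.

0.124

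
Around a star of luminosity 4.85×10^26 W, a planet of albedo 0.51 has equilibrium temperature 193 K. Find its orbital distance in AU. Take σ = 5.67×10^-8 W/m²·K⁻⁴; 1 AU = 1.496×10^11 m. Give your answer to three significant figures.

Energy balance gives S = 4σT⁴/(1−α) = 642.2 W/m².
From L = 4πd²S, d = √(4.85×10^26/(4π·642.2)) = 2.451×10^11 m = 1.639 AU.

1.64 AU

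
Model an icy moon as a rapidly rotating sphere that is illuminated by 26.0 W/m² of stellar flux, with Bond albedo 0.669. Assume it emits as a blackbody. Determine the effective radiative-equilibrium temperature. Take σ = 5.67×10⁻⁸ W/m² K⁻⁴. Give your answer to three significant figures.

78.5 K

Averaging over the sphere, the absorbed flux is S(1−α)/4 = 2.151 W/m².
Set σT⁴ = 2.151 → T = (2.151/σ)^(1/4) = 78.49 K.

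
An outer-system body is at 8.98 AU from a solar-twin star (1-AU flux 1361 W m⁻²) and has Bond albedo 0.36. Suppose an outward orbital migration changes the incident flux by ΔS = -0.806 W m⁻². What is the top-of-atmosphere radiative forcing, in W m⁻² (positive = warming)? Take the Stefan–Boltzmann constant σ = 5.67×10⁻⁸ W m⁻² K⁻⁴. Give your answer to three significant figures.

-0.129 W m⁻²

Flux at the orbit: S = 1361/(8.98)² = 16.88 W m⁻².
Only a fraction (1−α) is absorbed and it's spread over 4πR², so ΔF = (1−α)ΔS/4 = -0.1290 W m⁻².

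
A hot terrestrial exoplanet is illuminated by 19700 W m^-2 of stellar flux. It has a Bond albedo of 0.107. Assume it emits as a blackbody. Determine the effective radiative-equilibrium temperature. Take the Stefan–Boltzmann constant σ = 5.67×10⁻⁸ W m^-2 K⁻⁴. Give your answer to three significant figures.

528 K

Averaging over the sphere, the absorbed flux is S(1−α)/4 = 4398 W m^-2.
Set σT⁴ = 4398 → T = (4398/σ)^(1/4) = 527.7 K.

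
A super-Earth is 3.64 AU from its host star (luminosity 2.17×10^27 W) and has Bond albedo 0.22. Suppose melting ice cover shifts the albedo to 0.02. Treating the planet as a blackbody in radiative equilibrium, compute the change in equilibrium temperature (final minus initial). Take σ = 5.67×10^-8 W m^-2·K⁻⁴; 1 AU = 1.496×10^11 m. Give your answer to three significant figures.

d = 3.64 × 1.496×10^11 m = 5.445×10^11 m.
Flux at the orbit: S = L/(4πd²) = 2.17×10^27/(4π·(5.45×10^11)²) = 582.3 W m^-2.
Before: T₁ = [582.3·0.78/(4σ)]^(1/4) = 211.5 K.
Final:   T₂ = [S(1−0.02)/(4σ)]^(1/4) = 224.0 K.
ΔT = T₂ − T₁ = 12.42 K.

12.4 K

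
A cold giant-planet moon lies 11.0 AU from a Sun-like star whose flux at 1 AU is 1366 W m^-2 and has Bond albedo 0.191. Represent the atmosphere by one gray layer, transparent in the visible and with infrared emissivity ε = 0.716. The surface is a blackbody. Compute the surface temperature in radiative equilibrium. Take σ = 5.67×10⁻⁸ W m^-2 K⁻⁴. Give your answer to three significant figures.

89.0 K

Flux at the orbit: S = 1366/(11.0)² = 11.29 W m^-2.
The planet radiates to space at T_e = [S(1−α)/(4σ)]^(1/4) = 79.66 K.
Surface balance with a leaky layer gives σT_s⁴ = σT_e⁴·2/(2−ε), so T_s = T_e·[2/(2−0.716)]^(1/4) = 88.99 K.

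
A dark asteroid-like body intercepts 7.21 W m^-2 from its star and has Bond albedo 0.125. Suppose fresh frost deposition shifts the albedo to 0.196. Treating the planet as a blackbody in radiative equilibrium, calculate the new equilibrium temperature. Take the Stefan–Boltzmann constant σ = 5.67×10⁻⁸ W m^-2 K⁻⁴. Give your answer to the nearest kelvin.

71 K

With the new albedo, S(1−α₂)/4 = 1.449 W m^-2, so T₂ = 71.10 K.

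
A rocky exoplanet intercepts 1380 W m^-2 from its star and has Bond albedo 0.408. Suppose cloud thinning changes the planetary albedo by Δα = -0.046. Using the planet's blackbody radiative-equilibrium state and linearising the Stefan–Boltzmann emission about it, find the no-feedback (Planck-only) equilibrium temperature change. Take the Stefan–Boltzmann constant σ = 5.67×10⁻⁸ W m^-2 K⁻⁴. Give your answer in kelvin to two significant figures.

4.8 K

Reference equilibrium: T_e = [S(1−α)/(4σ)]^(1/4) = 245.0 K.
The change in absorbed flux is Δ[S(1−α)/4] = −SΔα/4 = 15.87 W m^-2.
The Planck feedback parameter is 4σT_e³ = 3.335 W m^-2/K.
So ΔT₀ = 15.87/3.335 = 4.76 K.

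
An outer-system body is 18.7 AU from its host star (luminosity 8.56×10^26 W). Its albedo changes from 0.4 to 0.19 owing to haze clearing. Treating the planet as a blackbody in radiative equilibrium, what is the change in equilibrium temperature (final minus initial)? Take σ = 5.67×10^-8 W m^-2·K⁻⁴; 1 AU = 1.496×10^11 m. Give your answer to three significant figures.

5.40 K

Orbital distance: d = 18.7 AU = 2.798×10^12 m.
Spreading L over a sphere of radius d: S = 8.56×10^26/(4π·2.80×10^12²) = 8.704 W m^-2.
Before: T₁ = [8.704·0.6/(4σ)]^(1/4) = 69.27 K.
Final:   T₂ = [S(1−0.19)/(4σ)]^(1/4) = 74.67 K.
ΔT = T₂ − T₁ = 5.397 K.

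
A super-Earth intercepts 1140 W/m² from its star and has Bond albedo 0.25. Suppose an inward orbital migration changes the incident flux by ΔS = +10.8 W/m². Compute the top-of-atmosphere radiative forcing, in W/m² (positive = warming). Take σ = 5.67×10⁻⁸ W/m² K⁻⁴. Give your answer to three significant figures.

2.03 W/m²

TOA radiative forcing: ΔF = (1−α)ΔS/4 = 0.75·(+10.8)/4 = 2.025 W/m².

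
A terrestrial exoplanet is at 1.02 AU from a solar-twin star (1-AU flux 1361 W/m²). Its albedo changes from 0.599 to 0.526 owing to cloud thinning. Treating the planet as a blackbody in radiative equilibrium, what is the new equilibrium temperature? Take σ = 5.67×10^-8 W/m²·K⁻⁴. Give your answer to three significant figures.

Irradiance scales as 1/d², so S = 1361 W/m² × (1/1.02)² = 1308 W/m².
With the new albedo, S(1−α₂)/4 = 155.0 W/m², so T₂ = 228.7 K.

229 K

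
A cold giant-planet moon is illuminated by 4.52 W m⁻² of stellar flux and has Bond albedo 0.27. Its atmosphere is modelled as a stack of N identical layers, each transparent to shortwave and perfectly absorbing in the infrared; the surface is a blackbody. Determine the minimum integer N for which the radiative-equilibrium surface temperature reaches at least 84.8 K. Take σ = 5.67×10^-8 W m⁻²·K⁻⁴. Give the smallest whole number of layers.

3

The effective emission temperature is T_e = [S(1−α)/(4σ)]^¼ = 61.76 K.
Since T_s⁴ = (N+1)T_e⁴, we need N ≥ (T_s/T_e)⁴ − 1 = 2.554.
The minimum whole number is N = 3.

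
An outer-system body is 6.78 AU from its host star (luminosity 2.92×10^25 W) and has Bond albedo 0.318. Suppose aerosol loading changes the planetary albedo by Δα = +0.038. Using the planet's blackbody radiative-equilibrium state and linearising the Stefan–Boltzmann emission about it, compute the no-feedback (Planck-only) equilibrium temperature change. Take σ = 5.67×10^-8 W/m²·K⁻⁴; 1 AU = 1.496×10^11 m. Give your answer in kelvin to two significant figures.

Orbital distance: d = 6.78 AU = 1.014×10^12 m.
Spreading L over a sphere of radius d: S = 2.92×10^25/(4π·1.01×10^12²) = 2.259 W/m².
Reference equilibrium: T_e = [S(1−α)/(4σ)]^(1/4) = 51.05 K.
The change in absorbed flux is Δ[S(1−α)/4] = −SΔα/4 = -0.02146 W/m².
The Planck feedback parameter is 4σT_e³ = 0.03017 W/m²/K.
Hence the no-feedback warming is ΔF/(4σT_e³) = -0.711 K.

-0.71 kelvin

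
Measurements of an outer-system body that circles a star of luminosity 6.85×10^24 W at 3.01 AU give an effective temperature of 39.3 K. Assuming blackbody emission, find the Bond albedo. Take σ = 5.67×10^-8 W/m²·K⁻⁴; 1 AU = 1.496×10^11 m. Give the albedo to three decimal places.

d = 3.01 × 1.496×10^11 m = 4.503×10^11 m.
Flux at the orbit: S = L/(4πd²) = 6.85×10^24/(4π·(4.50×10^11)²) = 2.688 W/m².
Energy balance: S(1−α)/4 = σT⁴, so 1−α = 4σT⁴/S.
4σT⁴ = 4·5.67×10⁻⁸·(39.3)⁴ = 0.5410 W/m².
Hence α = 1 − 0.5410/2.688 = 0.7988.

0.799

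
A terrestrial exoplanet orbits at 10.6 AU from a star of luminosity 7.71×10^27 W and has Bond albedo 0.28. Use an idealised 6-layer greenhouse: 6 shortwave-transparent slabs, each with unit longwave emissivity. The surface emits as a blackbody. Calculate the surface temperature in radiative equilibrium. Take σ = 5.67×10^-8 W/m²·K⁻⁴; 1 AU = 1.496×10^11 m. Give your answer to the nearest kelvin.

d = 10.6 × 1.496×10^11 m = 1.586×10^12 m.
Spreading L over a sphere of radius d: S = 7.71×10^27/(4π·1.59×10^12²) = 244.0 W/m².
The effective emission temperature is T_e = [S(1−α)/(4σ)]^¼ = 166.8 K.
Layer-by-layer balance gives σT_s⁴ = (N+1)σT_e⁴, so T_s = 7^¼·166.8 = 271.4 K.

271 K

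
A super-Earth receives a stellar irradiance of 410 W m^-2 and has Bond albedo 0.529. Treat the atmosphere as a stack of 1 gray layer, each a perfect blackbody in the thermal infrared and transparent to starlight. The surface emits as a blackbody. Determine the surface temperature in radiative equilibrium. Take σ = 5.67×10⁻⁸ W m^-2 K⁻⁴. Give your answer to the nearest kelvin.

203 kelvin

Top-of-atmosphere balance: σT_e⁴ = S(1−α)/4 = 48.28 W m^-2 → T_e = 170.8 K.
For an N-layer opaque stack, T_s⁴ = (N+1)T_e⁴, hence T_s = (2)^(1/4)×170.8 K = 203.1 K.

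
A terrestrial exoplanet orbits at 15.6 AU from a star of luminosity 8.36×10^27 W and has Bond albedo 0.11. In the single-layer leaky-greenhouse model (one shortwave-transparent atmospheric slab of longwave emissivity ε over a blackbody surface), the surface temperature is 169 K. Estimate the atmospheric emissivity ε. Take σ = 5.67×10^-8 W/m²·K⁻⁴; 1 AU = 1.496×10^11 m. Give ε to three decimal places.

0.825

d = 15.6 × 1.496×10^11 m = 2.334×10^12 m.
Spreading L over a sphere of radius d: S = 8.36×10^27/(4π·2.33×10^12²) = 122.1 W/m².
First, T_e = [122.1·(1−0.11)/(4σ)]^(1/4) = 148.0 K.
Inverting T_s⁴ = 2T_e⁴/(2−ε): (T_e/T_s)⁴ = 0.5876, so ε = 2(1 − 0.5876) = 0.8248.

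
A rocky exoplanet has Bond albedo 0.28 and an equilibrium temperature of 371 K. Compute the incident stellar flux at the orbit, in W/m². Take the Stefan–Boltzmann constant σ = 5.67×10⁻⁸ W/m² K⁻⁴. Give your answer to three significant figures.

Invert the energy balance for S: S = 4σT⁴/(1−α).
The emitted flux is σT⁴ = 1074 W/m².
So S = 4×1074/(1−0.28) = 5968 W/m².

5970 W/m²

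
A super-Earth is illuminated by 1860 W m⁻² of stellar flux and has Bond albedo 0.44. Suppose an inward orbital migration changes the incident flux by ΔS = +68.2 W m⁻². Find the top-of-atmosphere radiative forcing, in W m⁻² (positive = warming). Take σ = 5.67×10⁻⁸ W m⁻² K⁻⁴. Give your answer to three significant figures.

9.55 W m⁻²

TOA radiative forcing: ΔF = (1−α)ΔS/4 = 0.56·(+68.2)/4 = 9.548 W m⁻².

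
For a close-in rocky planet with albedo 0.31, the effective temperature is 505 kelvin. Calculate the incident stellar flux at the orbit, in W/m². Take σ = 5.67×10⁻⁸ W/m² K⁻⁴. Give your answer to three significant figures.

21400 W/m²

From S(1−α)/4 = σT⁴: S = 4σT⁴/(1−α).
σT⁴ = 5.67×10⁻⁸·(505)⁴ = 3688 W/m².
S = 4·3688/0.69 = 21380 W/m².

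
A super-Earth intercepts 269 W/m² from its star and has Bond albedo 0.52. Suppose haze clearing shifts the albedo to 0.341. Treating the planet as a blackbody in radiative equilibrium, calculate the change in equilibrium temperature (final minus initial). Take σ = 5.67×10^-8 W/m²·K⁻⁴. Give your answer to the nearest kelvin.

13 K

With α = 0.52, T₁ = 154.5 K.
After:  T₂ = [269.0·0.659/(4σ)]^(1/4) = 167.2 K.
Change: 167.2 − 154.5 = 12.74 K.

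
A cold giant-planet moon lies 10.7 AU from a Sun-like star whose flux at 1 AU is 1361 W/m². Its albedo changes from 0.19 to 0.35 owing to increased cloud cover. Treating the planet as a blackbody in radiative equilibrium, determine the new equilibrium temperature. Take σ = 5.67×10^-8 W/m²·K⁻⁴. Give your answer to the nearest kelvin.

By the inverse-square law, S = 1361/10.7² = 11.89 W/m².
New equilibrium: T₂ = [(1−0.35)·11.89/(4σ)]^(1/4) = 76.40 K.

76 K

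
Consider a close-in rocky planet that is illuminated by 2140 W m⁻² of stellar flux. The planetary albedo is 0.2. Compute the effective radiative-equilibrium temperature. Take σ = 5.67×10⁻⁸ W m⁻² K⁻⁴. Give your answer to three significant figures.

295 K

Averaging over the sphere, the absorbed flux is S(1−α)/4 = 428.0 W m⁻².
Balancing against σT⁴: T = (428.0/5.67×10⁻⁸)^(1/4) = 294.8 K.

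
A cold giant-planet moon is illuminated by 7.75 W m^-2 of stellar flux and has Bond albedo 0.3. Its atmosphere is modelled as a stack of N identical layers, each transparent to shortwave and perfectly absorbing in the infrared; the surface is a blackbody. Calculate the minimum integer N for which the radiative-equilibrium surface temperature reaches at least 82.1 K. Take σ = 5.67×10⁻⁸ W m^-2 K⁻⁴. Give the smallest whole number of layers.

The effective emission temperature is T_e = [S(1−α)/(4σ)]^¼ = 69.93 K.
T_s = (N+1)^(1/4)·T_e ≥ 82.1 K requires N+1 ≥ (T_s/T_e)⁴ = (82.1/69.93)⁴ = 1.899.
Rounding up, N = 1.

1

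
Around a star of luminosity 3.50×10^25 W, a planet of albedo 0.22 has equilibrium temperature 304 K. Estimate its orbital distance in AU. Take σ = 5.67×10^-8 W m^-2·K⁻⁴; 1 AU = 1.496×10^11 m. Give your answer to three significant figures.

0.224 AU

Energy balance gives S = 4σT⁴/(1−α) = 2483 W m^-2.
S = L/(4πd²) → d = √(L/4πS) = √(3.50×10^25/(4π·2483)) = 3.349×10^10 m = 0.2239 AU.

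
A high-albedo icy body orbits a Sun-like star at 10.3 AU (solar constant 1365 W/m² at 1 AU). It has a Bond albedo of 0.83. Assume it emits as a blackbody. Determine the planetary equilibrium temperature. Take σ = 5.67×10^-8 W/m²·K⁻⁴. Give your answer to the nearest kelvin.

56 K

Irradiance scales as 1/d², so S = 1365 W/m² × (1/10.3)² = 12.87 W/m².
Averaging over the sphere, the absorbed flux is S(1−α)/4 = 0.5468 W/m².
In equilibrium σT⁴ equals this, so T = 55.73 K.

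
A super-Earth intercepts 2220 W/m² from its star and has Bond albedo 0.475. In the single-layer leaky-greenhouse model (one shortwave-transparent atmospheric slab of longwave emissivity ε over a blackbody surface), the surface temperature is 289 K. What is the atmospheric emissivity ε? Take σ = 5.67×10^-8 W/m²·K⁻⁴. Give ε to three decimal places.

0.527

TOA balance gives T_e = 267.7 K.
T_s⁴ = T_e⁴·2/(2−ε) → ε = 2 − 2(T_e/T_s)⁴ = 2 − 2·(267.7/289)⁴ = 0.5266.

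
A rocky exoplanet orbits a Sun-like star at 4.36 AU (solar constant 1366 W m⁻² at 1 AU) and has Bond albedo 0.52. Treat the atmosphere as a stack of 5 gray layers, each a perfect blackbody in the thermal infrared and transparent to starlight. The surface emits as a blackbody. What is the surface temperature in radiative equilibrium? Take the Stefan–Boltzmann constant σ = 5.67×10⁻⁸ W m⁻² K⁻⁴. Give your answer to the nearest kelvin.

Irradiance scales as 1/d², so S = 1366 W m⁻² × (1/4.36)² = 71.86 W m⁻².
Top-of-atmosphere balance: σT_e⁴ = S(1−α)/4 = 8.623 W m⁻² → T_e = 111.1 K.
For an N-layer opaque stack, T_s⁴ = (N+1)T_e⁴, hence T_s = (6)^(1/4)×111.1 K = 173.8 K.

174 kelvin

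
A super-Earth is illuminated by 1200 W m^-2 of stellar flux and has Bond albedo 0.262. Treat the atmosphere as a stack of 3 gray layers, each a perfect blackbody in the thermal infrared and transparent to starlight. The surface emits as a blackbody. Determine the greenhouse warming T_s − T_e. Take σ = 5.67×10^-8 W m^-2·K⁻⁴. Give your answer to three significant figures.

The effective emission temperature is T_e = [S(1−α)/(4σ)]^¼ = 250.0 K.
Surface: T_s = (4)^¼·T_e = 353.5 K.
Warming: T_s − T_e = 103.5 K.

104 K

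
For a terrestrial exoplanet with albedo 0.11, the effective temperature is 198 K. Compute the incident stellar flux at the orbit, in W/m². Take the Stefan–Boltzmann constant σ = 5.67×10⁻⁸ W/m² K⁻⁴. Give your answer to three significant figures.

392 W/m²

Invert the energy balance for S: S = 4σT⁴/(1−α).
σT⁴ = 5.67×10⁻⁸·(198)⁴ = 87.15 W/m².
S = 4·87.15/0.89 = 391.7 W/m².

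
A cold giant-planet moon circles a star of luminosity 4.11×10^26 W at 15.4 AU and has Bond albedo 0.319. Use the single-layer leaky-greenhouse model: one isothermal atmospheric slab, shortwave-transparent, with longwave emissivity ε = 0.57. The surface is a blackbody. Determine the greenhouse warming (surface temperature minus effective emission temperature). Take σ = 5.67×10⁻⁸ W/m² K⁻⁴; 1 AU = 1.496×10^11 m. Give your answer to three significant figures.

5.74 kelvin

d = 15.4 × 1.496×10^11 m = 2.304×10^12 m.
S = L/(4πd²) = 6.162 W/m².
Effective emission temperature (TOA balance): σT_e⁴ = S(1−α)/4 = 1.049 W/m² → T_e = 65.59 K.
The surface balance (absorbed SW + ε·downward IR = σT_s⁴) with T_a⁴ = T_s⁴/2 reduces to T_s = T_e·[2/(2−ε)]^¼ = 71.32 K.
T_s − T_e = 71.32 − 65.59 = 5.738 K.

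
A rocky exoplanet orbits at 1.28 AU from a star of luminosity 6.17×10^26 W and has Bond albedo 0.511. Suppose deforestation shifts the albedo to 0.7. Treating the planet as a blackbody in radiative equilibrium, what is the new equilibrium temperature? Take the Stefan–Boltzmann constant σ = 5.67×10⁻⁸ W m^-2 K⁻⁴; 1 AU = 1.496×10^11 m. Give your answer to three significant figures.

205 kelvin

Orbital distance: d = 1.28 AU = 1.915×10^11 m.
Flux at the orbit: S = L/(4πd²) = 6.17×10^26/(4π·(1.91×10^11)²) = 1339 W m^-2.
With the new albedo, S(1−α₂)/4 = 100.4 W m^-2, so T₂ = 205.1 K.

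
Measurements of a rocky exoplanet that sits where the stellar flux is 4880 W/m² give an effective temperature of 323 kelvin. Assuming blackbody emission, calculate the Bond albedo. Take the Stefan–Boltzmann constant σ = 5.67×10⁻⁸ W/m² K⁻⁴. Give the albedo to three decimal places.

0.494

Energy balance: S(1−α)/4 = σT⁴, so 1−α = 4σT⁴/S.
σT⁴ = 617.2 W/m², so 4σT⁴ = 2469 W/m².
Hence α = 1 − 2469/4880 = 0.4941.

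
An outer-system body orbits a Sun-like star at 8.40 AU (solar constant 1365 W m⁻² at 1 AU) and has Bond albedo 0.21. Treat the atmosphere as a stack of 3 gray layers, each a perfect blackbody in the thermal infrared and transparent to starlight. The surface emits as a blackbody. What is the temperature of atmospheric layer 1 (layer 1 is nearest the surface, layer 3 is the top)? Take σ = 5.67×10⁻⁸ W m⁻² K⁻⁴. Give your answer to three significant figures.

Flux at the orbit: S = 1365/(8.40)² = 19.35 W m⁻².
OLR = S(1−α)/4 = 3.821 W m⁻²; the top layer radiates at T_e = 90.60 K.
The net upward flux σT_e⁴ is constant between every pair of levels, so T_k⁴ = (N+1−k)T_e⁴.
With k = 1: T_1 = (3+1−1)^¼·90.60 K = 119.2 K.

119 kelvin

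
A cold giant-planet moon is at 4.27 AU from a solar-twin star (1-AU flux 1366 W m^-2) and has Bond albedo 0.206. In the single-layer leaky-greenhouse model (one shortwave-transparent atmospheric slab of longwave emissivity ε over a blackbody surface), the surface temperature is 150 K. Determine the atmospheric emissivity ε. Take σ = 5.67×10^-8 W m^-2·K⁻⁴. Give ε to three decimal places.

By the inverse-square law, S = 1366/4.27² = 74.92 W m^-2.
Effective temperature: T_e = [S(1−α)/(4σ)]^(1/4) = 127.3 K.
Since (2−ε)/2 = (T_e/T_s)⁴ = 0.5181, ε = 0.9638.

0.964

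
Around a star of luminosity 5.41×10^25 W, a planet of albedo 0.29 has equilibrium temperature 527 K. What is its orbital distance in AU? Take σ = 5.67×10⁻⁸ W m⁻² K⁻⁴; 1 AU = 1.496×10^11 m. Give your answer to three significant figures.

Energy balance gives S = 4σT⁴/(1−α) = 24640 W m⁻².
From L = 4πd²S, d = √(5.41×10^25/(4π·24640)) = 1.322×10^10 m = 0.08836 AU.

0.0884 AU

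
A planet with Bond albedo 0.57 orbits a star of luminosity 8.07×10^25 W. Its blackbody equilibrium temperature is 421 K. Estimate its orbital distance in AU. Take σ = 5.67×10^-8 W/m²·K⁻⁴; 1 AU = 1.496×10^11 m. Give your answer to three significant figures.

Required flux: S = 4σT⁴/(1−α) = 16570 W/m².
From L = 4πd²S, d = √(8.07×10^25/(4π·16570)) = 1.969×10^10 m = 0.1316 AU.

0.132 AU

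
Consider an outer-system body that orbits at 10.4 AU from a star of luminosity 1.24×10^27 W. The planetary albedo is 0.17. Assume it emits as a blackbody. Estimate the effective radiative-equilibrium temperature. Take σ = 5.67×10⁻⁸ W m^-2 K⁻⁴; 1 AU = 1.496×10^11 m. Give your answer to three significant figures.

111 K

Orbital distance: d = 10.4 AU = 1.556×10^12 m.
Spreading L over a sphere of radius d: S = 1.24×10^27/(4π·1.56×10^12²) = 40.76 W m^-2.
Absorbed flux (global mean): S(1−α)/4 = 40.76·0.83/4 = 8.459 W m^-2.
Set σT⁴ = 8.459 → T = (8.459/σ)^(1/4) = 110.5 K.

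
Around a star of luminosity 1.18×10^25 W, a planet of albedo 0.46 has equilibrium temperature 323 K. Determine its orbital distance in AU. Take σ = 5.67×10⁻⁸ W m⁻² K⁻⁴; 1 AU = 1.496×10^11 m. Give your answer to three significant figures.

Energy balance gives S = 4σT⁴/(1−α) = 4572 W m⁻².
Then d = [L/(4πS)]^(1/2) = 1.433×10^10 m, i.e. 0.09580 AU.

0.0958 AU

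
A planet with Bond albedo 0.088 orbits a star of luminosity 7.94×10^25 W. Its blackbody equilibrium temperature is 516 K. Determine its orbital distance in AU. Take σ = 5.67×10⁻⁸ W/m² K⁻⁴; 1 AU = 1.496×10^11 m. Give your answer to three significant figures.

0.127 AU

The flux needed for this T is 4σT⁴/(1−0.088) = 17630 W/m².
S = L/(4πd²) → d = √(L/4πS) = √(7.94×10^25/(4π·17630)) = 1.893×10^10 m = 0.1265 AU.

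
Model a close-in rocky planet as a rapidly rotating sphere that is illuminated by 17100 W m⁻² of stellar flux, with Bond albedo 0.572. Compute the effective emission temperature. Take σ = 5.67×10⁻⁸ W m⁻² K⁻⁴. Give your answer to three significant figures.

424 kelvin

Absorbed flux (global mean): S(1−α)/4 = 17100·0.428/4 = 1830 W m⁻².
In equilibrium σT⁴ equals this, so T = 423.8 K.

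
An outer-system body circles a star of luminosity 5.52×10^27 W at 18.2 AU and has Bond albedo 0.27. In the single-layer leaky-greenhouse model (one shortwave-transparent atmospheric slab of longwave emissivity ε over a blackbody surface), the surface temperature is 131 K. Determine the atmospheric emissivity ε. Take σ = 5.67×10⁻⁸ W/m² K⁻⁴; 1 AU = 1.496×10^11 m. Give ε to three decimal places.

d = 18.2 × 1.496×10^11 m = 2.723×10^12 m.
S = L/(4πd²) = 59.25 W/m².
TOA balance gives T_e = 117.5 K.
Since (2−ε)/2 = (T_e/T_s)⁴ = 0.6476, ε = 0.7048.

0.705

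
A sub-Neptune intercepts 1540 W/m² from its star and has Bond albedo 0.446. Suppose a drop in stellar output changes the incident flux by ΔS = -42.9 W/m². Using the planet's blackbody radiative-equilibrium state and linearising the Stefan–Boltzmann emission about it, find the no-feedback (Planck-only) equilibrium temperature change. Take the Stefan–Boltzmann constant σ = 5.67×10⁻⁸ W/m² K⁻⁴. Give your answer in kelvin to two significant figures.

Unperturbed T_e = [1540·(1−0.446)/(4σ)]^¼ = 247.7 K.
TOA radiative forcing: ΔF = (1−α)ΔS/4 = 0.554·(-42.9)/4 = -5.942 W/m².
The Planck feedback parameter is 4σT_e³ = 3.445 W/m²/K.
ΔT₀ = ΔF/λ_P = -5.942/3.445 = -1.72 K.

-1.7 K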